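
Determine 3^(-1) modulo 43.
Since 43 is prime, by Fermat 3^(-1) ≡ 3^{41} ≡ 29 mod 43. Verify: 3 × 29 = 87 ≡ 1 mod 43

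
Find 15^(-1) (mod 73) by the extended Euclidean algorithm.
Extended GCD: 15(-34) + 73(7) = 1. So 15^(-1) ≡ -34 ≡ 39 (mod 73). Verify: 15 × 39 = 585 ≡ 1 (mod 73)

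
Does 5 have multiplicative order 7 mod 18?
Powers of 5 mod 18: 5^1≡5, 5^2≡7, 5^3≡17, 5^4≡13, 5^5≡11, 5^6≡1. Already 5^6≡1, so the order is 6 < 7. No, the actual order is 6.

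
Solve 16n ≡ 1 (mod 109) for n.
Since 109 is prime, by Fermat 16^(-1) ≡ 16^{107} ≡ 75 (mod 109). Verify: 16 × 75 = 1200 ≡ 1 (mod 109)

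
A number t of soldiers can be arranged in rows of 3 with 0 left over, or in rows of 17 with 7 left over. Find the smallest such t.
M = 3 × 17 = 51. M₁ = 17, y₁ ≡ 2 mod 3. M₂ = 3, y₂ ≡ 6 mod 17. t = 0×17×2 + 7×3×6 ≡ 24 mod 51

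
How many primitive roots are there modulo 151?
A prime p has φ(p-1) primitive roots; here φ(150) = 40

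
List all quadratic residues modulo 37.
Squares in Z_37*: {1, 3, 4, 7, 9, 10, 11, 12, 16, 21, 25, 26, 27, 28, 30, 33, 34, 36}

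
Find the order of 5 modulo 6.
Powers of 5 mod 6: 5^1≡5, 5^2≡1. Order = 2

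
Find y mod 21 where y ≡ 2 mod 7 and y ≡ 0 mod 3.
M = 7 × 3 = 21. M₁ = 3, y₁ ≡ 5 mod 7. M₂ = 7, y₂ ≡ 1 mod 3. y = 2×3×5 + 0×7×1 ≡ 9 mod 21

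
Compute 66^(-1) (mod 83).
Since 83 is prime, by Fermat 66^(-1) ≡ 66^{81} ≡ 39 (mod 83). Verify: 66 × 39 = 2574 ≡ 1 (mod 83)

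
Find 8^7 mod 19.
By repeated squaring mod 19: 8^{1}≡8, 8^{2}≡7, 8^{4}≡11. Then 8^{7} = 8^{4+2+1} ≡ 11 × 7 × 8 ≡ 8 mod 19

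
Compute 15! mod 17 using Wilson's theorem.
(16)! = (15)! × (16) ≡ -1 mod 17. So (15)! ≡ -1 × (16)^(-1) ≡ (-1)×(-1) = 1 mod 17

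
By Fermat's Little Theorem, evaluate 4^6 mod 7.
By Fermat's Little Theorem, 4^{6} ≡ 1 mod 7 since 7 is prime and gcd(4, 7) = 1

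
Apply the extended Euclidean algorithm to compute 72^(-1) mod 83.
Extended GCD: 72(15) + 83(-13) = 1. So 72^(-1) ≡ 15 mod 83. Verify: 72 × 15 = 1080 ≡ 1 mod 83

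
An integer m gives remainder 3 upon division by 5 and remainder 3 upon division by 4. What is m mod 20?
M = 5 × 4 = 20. M₁ = 4, y₁ ≡ 4 mod 5. M₂ = 5, y₂ ≡ 1 mod 4. m = 3×4×4 + 3×5×1 ≡ 3 mod 20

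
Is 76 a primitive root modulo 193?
76^{64} ≡ 1 (mod 193) and 64 < 192, so ord_193(76) = 64 ≠ 192 and 76 is not a primitive root.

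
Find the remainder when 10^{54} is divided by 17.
By Fermat: 10^{16} ≡ 1 (mod 17). 54 = 3×16 + 6. So 10^{54} ≡ 10^{6} ≡ 9 (mod 17)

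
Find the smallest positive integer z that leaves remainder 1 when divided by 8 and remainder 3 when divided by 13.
M = 8 × 13 = 104. M₁ = 13, y₁ ≡ 5 (mod 8). M₂ = 8, y₂ ≡ 5 (mod 13). z = 1×13×5 + 3×8×5 ≡ 81 (mod 104)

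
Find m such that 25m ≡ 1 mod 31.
Since 31 is prime, by Fermat 25^(-1) ≡ 25^{29} ≡ 5 mod 31. Verify: 25 × 5 = 125 ≡ 1 mod 31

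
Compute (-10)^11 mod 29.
By repeated squaring mod 29: (-10)^{1}≡19, (-10)^{2}≡13, (-10)^{4}≡24, (-10)^{8}≡25. Then (-10)^{11} = (-10)^{8+2+1} ≡ 25 × 13 × 19 ≡ 27 mod 29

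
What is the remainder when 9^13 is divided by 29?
By repeated squaring mod 29: 9^{1}≡9, 9^{2}≡23, 9^{4}≡7, 9^{8}≡20. Then 9^{13} = 9^{8+4+1} ≡ 20 × 7 × 9 ≡ 13 mod 29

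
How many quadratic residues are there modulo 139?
The squaring map on Z_139* is 2-to-1, so there are (138)/2 = 69 QRs.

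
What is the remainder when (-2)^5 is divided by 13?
By repeated squaring mod 13: (-2)^{1}≡11, (-2)^{2}≡4, (-2)^{4}≡3. Then (-2)^{5} = (-2)^{4+1} ≡ 3 × 11 ≡ 7 mod 13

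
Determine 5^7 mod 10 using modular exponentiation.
By repeated squaring (mod 10): 5^{1}≡5, 5^{2}≡5, 5^{4}≡5. Then 5^{7} = 5^{4+2+1} ≡ 5 × 5 × 5 ≡ 5 (mod 10)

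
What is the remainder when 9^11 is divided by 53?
By repeated squaring mod 53: 9^{1}≡9, 9^{2}≡28, 9^{4}≡42, 9^{8}≡15. Then 9^{11} = 9^{8+2+1} ≡ 15 × 28 × 9 ≡ 17 mod 53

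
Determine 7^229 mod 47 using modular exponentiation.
Using Fermat: 7^{46} ≡ 1 (mod 47). 229 ≡ 45 (mod 46). So 7^{229} ≡ 7^{45} ≡ 27 (mod 47)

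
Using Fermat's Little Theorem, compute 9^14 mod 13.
By Fermat: 9^{12} ≡ 1 mod 13. So 9^{14} = 9^{12} · 9^{2} ≡ 9^{2} ≡ 3 mod 13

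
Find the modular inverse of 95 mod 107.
Since 107 is prime, by Fermat 95^(-1) ≡ 95^{105} ≡ 98 (mod 107). Verify: 95 × 98 = 9310 ≡ 1 (mod 107)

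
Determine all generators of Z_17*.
There are φ(16) = 8 primitive roots mod 17: {3, 5, 6, 7, 10, 11, 12, 14}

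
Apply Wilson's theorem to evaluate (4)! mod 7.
(6)! = (4)! × (5) × (6) ≡ -1 (mod 7). So (4)! ≡ -1 × [(6)(5)]^(-1) ≡ 3 (mod 7)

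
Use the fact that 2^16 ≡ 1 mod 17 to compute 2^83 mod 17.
By Fermat: 2^{16} ≡ 1 mod 17. 83 = 5×16 + 3. So 2^{83} ≡ 2^{3} ≡ 8 mod 17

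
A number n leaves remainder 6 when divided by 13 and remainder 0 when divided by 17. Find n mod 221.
M = 13 × 17 = 221. M₁ = 17, y₁ ≡ 10 mod 13. M₂ = 13, y₂ ≡ 4 mod 17. n = 6×17×10 + 0×13×4 ≡ 136 mod 221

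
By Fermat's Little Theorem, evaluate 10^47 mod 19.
By Fermat: 10^{18} ≡ 1 mod 19. 47 = 2×18 + 11. So 10^{47} ≡ 10^{11} ≡ 14 mod 19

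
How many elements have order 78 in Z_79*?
A prime p has φ(p-1) primitive roots; here φ(78) = 24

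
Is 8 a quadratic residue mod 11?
By Euler's criterion: 8^{5} ≡ 10 (mod 11). Since this equals -1 (≡ 10), 8 is not a QR.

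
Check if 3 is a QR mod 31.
By Euler's criterion: 3^{15} ≡ 30 (mod 31). Since this equals -1 (≡ 30), 3 is not a QR.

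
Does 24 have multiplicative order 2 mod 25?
Powers of 24 mod 25: 24^1≡24, 24^2≡1. First k with 24^k≡1 is k=2. Yes, ord_25(24) = 2.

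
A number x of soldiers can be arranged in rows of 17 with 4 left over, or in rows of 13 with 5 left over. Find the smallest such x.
M = 17 × 13 = 221. M₁ = 13, y₁ ≡ 4 mod 17. M₂ = 17, y₂ ≡ 10 mod 13. x = 4×13×4 + 5×17×10 ≡ 174 mod 221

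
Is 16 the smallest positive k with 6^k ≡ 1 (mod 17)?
Powers of 6 mod 17: 6^1≡6, 6^2≡2, 6^3≡12, 6^4≡4, 6^5≡7, 6^6≡8, 6^7≡14, 6^8≡16, 6^9≡11, 6^10≡15, 6^11≡5, 6^12≡13, 6^13≡10, 6^14≡9, 6^15≡3, 6^16≡1. First k with 6^k≡1 is k=16. Yes, ord_17(6) = 16.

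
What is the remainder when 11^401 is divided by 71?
Using Fermat: 11^{70} ≡ 1 (mod 71). 401 ≡ 51 (mod 70). So 11^{401} ≡ 11^{51} ≡ 69 (mod 71)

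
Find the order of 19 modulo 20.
Powers of 19 mod 20: 19^1≡19, 19^2≡1. ord_20(19) = 2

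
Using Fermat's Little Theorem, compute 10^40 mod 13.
By Fermat: 10^{12} ≡ 1 mod 13. 40 = 3×12 + 4. So 10^{40} ≡ 10^{4} ≡ 3 mod 13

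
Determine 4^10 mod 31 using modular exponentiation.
By repeated squaring (mod 31): 4^{1}≡4, 4^{2}≡16, 4^{4}≡8, 4^{8}≡2. Then 4^{10} = 4^{8+2} ≡ 2 × 16 ≡ 1 (mod 31)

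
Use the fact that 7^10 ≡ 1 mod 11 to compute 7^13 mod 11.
By Fermat: 7^{10} ≡ 1 mod 11. So 7^{13} = 7^{10} · 7^{3} ≡ 7^{3} ≡ 2 mod 11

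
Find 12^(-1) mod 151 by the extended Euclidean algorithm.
Extended GCD: 12(63) + 151(-5) = 1. So 12^(-1) ≡ 63 mod 151. Verify: 12 × 63 = 756 ≡ 1 mod 151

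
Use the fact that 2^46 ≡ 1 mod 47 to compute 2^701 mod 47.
By Fermat: 2^{46} ≡ 1 mod 47. 701 ≡ 11 mod 46. So 2^{701} ≡ 2^{11} ≡ 27 mod 47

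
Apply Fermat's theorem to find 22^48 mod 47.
By Fermat: 22^{46} ≡ 1 mod 47. So 22^{48} = 22^{46} · 22^{2} ≡ 22^{2} ≡ 14 mod 47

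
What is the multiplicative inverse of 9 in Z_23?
Since 23 is prime, by Fermat 9^(-1) ≡ 9^{21} ≡ 18 mod 23. Verify: 9 × 18 = 162 ≡ 1 mod 23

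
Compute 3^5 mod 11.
By repeated squaring (mod 11): 3^{1}≡3, 3^{2}≡9, 3^{4}≡4. Then 3^{5} = 3^{4+1} ≡ 4 × 3 ≡ 1 (mod 11)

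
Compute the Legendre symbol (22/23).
(22/23) = 22^{11} mod 23 = -1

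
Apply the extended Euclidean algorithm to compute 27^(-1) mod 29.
Extended GCD: 27(14) + 29(-13) = 1. So 27^(-1) ≡ 14 mod 29. Verify: 27 × 14 = 378 ≡ 1 mod 29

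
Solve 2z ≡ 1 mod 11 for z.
Since 11 is prime, by Fermat 2^(-1) ≡ 2^{9} ≡ 6 mod 11. Verify: 2 × 6 = 12 ≡ 1 mod 11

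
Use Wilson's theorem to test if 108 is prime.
(107)! mod 108 = 0. Since 0 ≢ -1 (mod 108), 108 is not prime.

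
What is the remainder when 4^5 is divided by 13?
By repeated squaring mod 13: 4^{1}≡4, 4^{2}≡3, 4^{4}≡9. Then 4^{5} = 4^{4+1} ≡ 9 × 4 ≡ 10 mod 13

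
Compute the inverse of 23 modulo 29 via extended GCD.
Extended GCD: 23(-5) + 29(4) = 1. So 23^(-1) ≡ -5 ≡ 24 (mod 29). Verify: 23 × 24 = 552 ≡ 1 (mod 29)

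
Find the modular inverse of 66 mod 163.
Since 163 is prime, by Fermat 66^(-1) ≡ 66^{161} ≡ 42 (mod 163). Verify: 66 × 42 = 2772 ≡ 1 (mod 163)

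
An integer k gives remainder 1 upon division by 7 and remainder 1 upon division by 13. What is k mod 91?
M = 7 × 13 = 91. M₁ = 13, y₁ ≡ 6 mod 7. M₂ = 7, y₂ ≡ 2 mod 13. k = 1×13×6 + 1×7×2 ≡ 1 mod 91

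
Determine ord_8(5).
Powers of 5 mod 8: 5^1≡5, 5^2≡1. Order = 2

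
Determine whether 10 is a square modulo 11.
By Euler's criterion: 10^{5} ≡ 10 (mod 11). Since this equals -1 (≡ 10), 10 is not a QR.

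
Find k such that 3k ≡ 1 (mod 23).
Since 23 is prime, by Fermat 3^(-1) ≡ 3^{21} ≡ 8 (mod 23). Verify: 3 × 8 = 24 ≡ 1 (mod 23)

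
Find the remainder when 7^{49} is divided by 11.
By Fermat: 7^{10} ≡ 1 mod 11. 49 = 4×10 + 9. So 7^{49} ≡ 7^{9} ≡ 8 mod 11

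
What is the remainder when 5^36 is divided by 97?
By repeated squaring (mod 97): 5^{1}≡5, 5^{2}≡25, 5^{4}≡43, 5^{8}≡6, 5^{16}≡36, 5^{32}≡35. Then 5^{36} = 5^{32+4} ≡ 35 × 43 ≡ 50 (mod 97)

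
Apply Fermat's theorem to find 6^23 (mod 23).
By Fermat: 6^{22} ≡ 1 (mod 23). So 6^{23} = 6^{22} · 6^{1} ≡ 6^{1} ≡ 6 (mod 23)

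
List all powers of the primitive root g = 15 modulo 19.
15^1, 15^2, ..., 15^{18} mod 19: [15, 16, 12, 9, 2, 11, 13, 5, 18, 4, 3, 7, 10, 17, 8, 6, 14, 1]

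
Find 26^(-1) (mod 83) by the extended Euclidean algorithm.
Extended GCD: 26(16) + 83(-5) = 1. So 26^(-1) ≡ 16 (mod 83). Verify: 26 × 16 = 416 ≡ 1 (mod 83)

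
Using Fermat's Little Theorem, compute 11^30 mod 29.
By Fermat: 11^{28} ≡ 1 (mod 29). So 11^{30} = 11^{28} · 11^{2} ≡ 11^{2} ≡ 5 (mod 29)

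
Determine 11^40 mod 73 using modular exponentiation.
By repeated squaring mod 73: 11^{1}≡11, 11^{2}≡48, 11^{4}≡41, 11^{8}≡2, 11^{16}≡4, 11^{32}≡16. Then 11^{40} = 11^{32+8} ≡ 16 × 2 ≡ 32 mod 73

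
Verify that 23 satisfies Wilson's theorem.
(22)! mod 23 = 22. Since this equals -1 mod 23, Wilson confirms 23 is prime.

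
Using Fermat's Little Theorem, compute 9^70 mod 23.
By Fermat: 9^{22} ≡ 1 (mod 23). 70 = 3×22 + 4. So 9^{70} ≡ 9^{4} ≡ 6 (mod 23)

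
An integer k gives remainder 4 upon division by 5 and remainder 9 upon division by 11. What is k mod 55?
M = 5 × 11 = 55. M₁ = 11, y₁ ≡ 1 mod 5. M₂ = 5, y₂ ≡ 9 mod 11. k = 4×11×1 + 9×5×9 ≡ 9 mod 55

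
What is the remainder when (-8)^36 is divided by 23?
Using Fermat: (-8)^{22} ≡ 1 mod 23. 36 ≡ 14 mod 22. So (-8)^{36} ≡ (-8)^{14} ≡ 6 mod 23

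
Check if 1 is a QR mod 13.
By Euler's criterion: 1^{6} ≡ 1 mod 13. Since this equals 1, 1 is a QR.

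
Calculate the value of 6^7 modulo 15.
By repeated squaring (mod 15): 6^{1}≡6, 6^{2}≡6, 6^{4}≡6. Then 6^{7} = 6^{4+2+1} ≡ 6 × 6 × 6 ≡ 6 (mod 15)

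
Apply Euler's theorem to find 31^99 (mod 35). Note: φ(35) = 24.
By Euler: 31^{24} ≡ 1 (mod 35) since gcd(31, 35) = 1. 99 = 4×24 + 3. So 31^{99} ≡ 31^{3} ≡ 6 (mod 35)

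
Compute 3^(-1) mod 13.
Since 13 is prime, by Fermat 3^(-1) ≡ 3^{11} ≡ 9 mod 13. Verify: 3 × 9 = 27 ≡ 1 mod 13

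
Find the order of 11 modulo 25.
Powers of 11 mod 25: 11^1≡11, 11^2≡21, 11^3≡6, 11^4≡16, 11^5≡1. Order = 5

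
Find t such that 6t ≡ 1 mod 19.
Since 19 is prime, by Fermat 6^(-1) ≡ 6^{17} ≡ 16 mod 19. Verify: 6 × 16 = 96 ≡ 1 mod 19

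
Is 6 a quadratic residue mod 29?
By Euler's criterion: 6^{14} ≡ 1 mod 29. Since this equals 1, 6 is a QR.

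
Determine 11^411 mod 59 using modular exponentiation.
Using Fermat: 11^{58} ≡ 1 mod 59. 411 ≡ 5 mod 58. So 11^{411} ≡ 11^{5} ≡ 40 mod 59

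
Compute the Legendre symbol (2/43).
(2/43) = 2^{21} mod 43 = -1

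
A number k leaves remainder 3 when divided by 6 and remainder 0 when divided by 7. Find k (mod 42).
M = 6 × 7 = 42. M₁ = 7, y₁ ≡ 1 (mod 6). M₂ = 6, y₂ ≡ 6 (mod 7). k = 3×7×1 + 0×6×6 ≡ 21 (mod 42)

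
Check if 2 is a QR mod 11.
By Euler's criterion: 2^{5} ≡ 10 mod 11. Since this equals -1 (≡ 10), 2 is not a QR.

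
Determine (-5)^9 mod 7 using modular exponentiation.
Using Fermat: (-5)^{6} ≡ 1 mod 7. 9 ≡ 3 mod 6. So (-5)^{9} ≡ (-5)^{3} ≡ 1 mod 7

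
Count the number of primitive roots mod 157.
Number of primitive roots mod 157 = φ(p-1) = φ(156) = 48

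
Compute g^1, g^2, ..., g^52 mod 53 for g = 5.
5^1, 5^2, ..., 5^{52} mod 53: [5, 25, 19, 42, 51, 43, 3, 15, 22, 4, 20, 47, 23, 9, 45, 13, 12, 7, 35, 16, 27, 29, 39, 36, 21, 52, 48, 28, 34, 11, 2, 10, 50, 38, 31, 49, 33, 6, 30, 44, 8, 40, 41, 46, 18, 37, 26, 24, 14, 17, 32, 1]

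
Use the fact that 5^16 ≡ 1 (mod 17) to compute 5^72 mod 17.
By Fermat: 5^{16} ≡ 1 (mod 17). 72 = 4×16 + 8. So 5^{72} ≡ 5^{8} ≡ 16 (mod 17)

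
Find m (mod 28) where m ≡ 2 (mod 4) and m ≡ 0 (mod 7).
M = 4 × 7 = 28. M₁ = 7, y₁ ≡ 3 (mod 4). M₂ = 4, y₂ ≡ 2 (mod 7). m = 2×7×3 + 0×4×2 ≡ 14 (mod 28)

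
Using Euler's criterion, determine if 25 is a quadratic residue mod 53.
By Euler's criterion: 25^{26} ≡ 1 (mod 53). Since this equals 1, 25 is a QR.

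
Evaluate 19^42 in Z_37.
Using Fermat: 19^{36} ≡ 1 mod 37. 42 ≡ 6 mod 36. So 19^{42} ≡ 19^{6} ≡ 11 mod 37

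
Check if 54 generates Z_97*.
54^{24} ≡ 1 mod 97 and 24 < 96, so ord_97(54) = 24 ≠ 96 and 54 is not a primitive root.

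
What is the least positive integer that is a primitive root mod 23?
g = 5. Powers: [5, 2, 10, 4, 20, 8, 17, 16, 11, 9, ...] generates all 22 non-zero residues.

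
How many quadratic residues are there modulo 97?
For prime 97, there are (p-1)/2 = (97-1)/2 = 48 quadratic residues (excluding 0).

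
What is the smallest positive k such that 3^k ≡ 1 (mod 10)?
Powers of 3 mod 10: 3^1≡3, 3^2≡9, 3^3≡7, 3^4≡1. Order = 4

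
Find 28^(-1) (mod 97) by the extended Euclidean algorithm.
Extended GCD: 28(-45) + 97(13) = 1. So 28^(-1) ≡ -45 ≡ 52 (mod 97). Verify: 28 × 52 = 1456 ≡ 1 (mod 97)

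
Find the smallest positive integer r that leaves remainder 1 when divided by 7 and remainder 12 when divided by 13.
M = 7 × 13 = 91. M₁ = 13, y₁ ≡ 6 mod 7. M₂ = 7, y₂ ≡ 2 mod 13. r = 1×13×6 + 12×7×2 ≡ 64 mod 91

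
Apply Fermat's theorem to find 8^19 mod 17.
By Fermat: 8^{16} ≡ 1 mod 17. So 8^{19} = 8^{16} · 8^{3} ≡ 8^{3} ≡ 2 mod 17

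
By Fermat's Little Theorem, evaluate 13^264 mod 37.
By Fermat: 13^{36} ≡ 1 mod 37. 264 ≡ 12 mod 36. So 13^{264} ≡ 13^{12} ≡ 10 mod 37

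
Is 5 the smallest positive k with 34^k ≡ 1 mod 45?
Powers of 34 mod 45: 34^1≡34, 34^2≡31, 34^3≡19, 34^4≡16, 34^5≡4, 34^6≡1. 34^5≡4≢1, so ord ≠ 5. No, the actual order is 6.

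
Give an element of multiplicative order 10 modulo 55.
51 has order 10 mod 55 since 51^{10} ≡ 1 mod 55 and no smaller power works.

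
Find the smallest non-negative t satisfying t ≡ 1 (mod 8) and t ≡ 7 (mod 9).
M = 8 × 9 = 72. M₁ = 9, y₁ ≡ 1 (mod 8). M₂ = 8, y₂ ≡ 8 (mod 9). t = 1×9×1 + 7×8×8 ≡ 25 (mod 72)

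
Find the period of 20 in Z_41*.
Powers of 20 mod 41: 20^1≡20, 20^2≡31, 20^3≡5, 20^4≡18, 20^5≡32, 20^6≡25, 20^7≡8, 20^8≡37, 20^9≡2, 20^10≡40, 20^11≡21, 20^12≡10, 20^13≡36, 20^14≡23, 20^15≡9, 20^16≡16, 20^17≡33, 20^18≡4, 20^19≡39, 20^20≡1. Order = 20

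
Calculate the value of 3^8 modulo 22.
By repeated squaring (mod 22): 3^{1}≡3, 3^{2}≡9, 3^{4}≡15, 3^{8}≡5. So 3^{8} ≡ 5 (mod 22)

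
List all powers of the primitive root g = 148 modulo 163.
148^1, 148^2, ..., 148^{162} mod 163: [148, 62, 48, 95, 42, 22, 159, 60, 78, 134, 109, 158, 75, 16, 86, 14, 116, 53, 20, 26, 99, 145, 107, 25, 114, 83, 59, 93, 72, 61, 63, 33, 157, 90, 117, 38, 82, 74, 31, 24, 129, 21, 11, 161, 30, 39, 67, 136, 79, 119, 8, 43, 7, 58, 108, 10, 13, 131, 154, 135, 94, 57, 123, 111, 128, 36, 112, 113, 98, 160, 45, 140, 19, 41, 37, 97, 12, 146, 92, 87, 162, 15, 101, 115, 68, 121, 141, 4, 103, 85, 29, 54, 5, 88, 147, 77, 149, 47, 110, 143, 137, 64, 18, 56, 138, 49, 80, 104, 70, 91, 102, 100, 130, 6, 73, 46, 125, 81, 89, 132, 139, 34, 142, 152, 2, 133, 124, 96, 27, 84, 44, 155, 120, 156, 105, 55, 153, 150, 32, 9, 28, 69, 106, 40, 52, 35, 127, 51, 50, 65, 3, 118, 23, 144, 122, 126, 66, 151, 17, 71, 76, 1]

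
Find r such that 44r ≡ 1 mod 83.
Since 83 is prime, by Fermat 44^(-1) ≡ 44^{81} ≡ 17 mod 83. Verify: 44 × 17 = 748 ≡ 1 mod 83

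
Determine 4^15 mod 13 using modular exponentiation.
Using Fermat: 4^{12} ≡ 1 mod 13. 15 ≡ 3 mod 12. So 4^{15} ≡ 4^{3} ≡ 12 mod 13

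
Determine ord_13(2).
Powers of 2 mod 13: 2^1≡2, 2^2≡4, 2^3≡8, 2^4≡3, 2^5≡6, 2^6≡12, 2^7≡11, 2^8≡9, 2^9≡5, 2^10≡10, 2^11≡7, 2^12≡1. Order = 12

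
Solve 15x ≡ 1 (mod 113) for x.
Since 113 is prime, by Fermat 15^(-1) ≡ 15^{111} ≡ 98 (mod 113). Verify: 15 × 98 = 1470 ≡ 1 (mod 113)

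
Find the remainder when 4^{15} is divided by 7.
By Fermat: 4^{6} ≡ 1 (mod 7). 15 = 2×6 + 3. So 4^{15} ≡ 4^{3} ≡ 1 (mod 7)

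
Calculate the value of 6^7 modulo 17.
By repeated squaring (mod 17): 6^{1}≡6, 6^{2}≡2, 6^{4}≡4. Then 6^{7} = 6^{4+2+1} ≡ 4 × 2 × 6 ≡ 14 (mod 17)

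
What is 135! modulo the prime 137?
(136)! = (135)! × (136) ≡ -1 (mod 137). So (135)! ≡ -1 × (136)^(-1) ≡ (-1)×(-1) = 1 (mod 137)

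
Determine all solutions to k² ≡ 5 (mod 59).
The square roots of 5 mod 59 are 51 and 8. Verify: 51² = 2601 ≡ 5 (mod 59)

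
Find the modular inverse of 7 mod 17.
Since 17 is prime, by Fermat 7^(-1) ≡ 7^{15} ≡ 5 mod 17. Verify: 7 × 5 = 35 ≡ 1 mod 17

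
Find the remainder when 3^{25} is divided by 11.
By Fermat: 3^{10} ≡ 1 mod 11. 25 = 2×10 + 5. So 3^{25} ≡ 3^{5} ≡ 1 mod 11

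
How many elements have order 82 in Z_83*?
Number of primitive roots mod 83 = φ(p-1) = φ(82) = 40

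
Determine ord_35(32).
Powers of 32 mod 35: 32^1≡32, 32^2≡9, 32^3≡8, 32^4≡11, 32^5≡2, 32^6≡29, 32^7≡18, 32^8≡16, 32^9≡22, 32^10≡4, 32^11≡23, 32^12≡1. ord_35(32) = 12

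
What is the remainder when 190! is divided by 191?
By Wilson's theorem, (190)! ≡ -1 ≡ 190 (mod 191)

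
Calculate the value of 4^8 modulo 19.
By repeated squaring mod 19: 4^{1}≡4, 4^{2}≡16, 4^{4}≡9, 4^{8}≡5. So 4^{8} ≡ 5 mod 19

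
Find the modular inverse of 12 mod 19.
Since 19 is prime, by Fermat 12^(-1) ≡ 12^{17} ≡ 8 mod 19. Verify: 12 × 8 = 96 ≡ 1 mod 19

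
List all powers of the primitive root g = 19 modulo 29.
19^1, 19^2, ..., 19^{28} mod 29: [19, 13, 15, 24, 21, 22, 12, 25, 11, 6, 27, 20, 3, 28, 10, 16, 14, 5, 8, 7, 17, 4, 18, 23, 2, 9, 26, 1]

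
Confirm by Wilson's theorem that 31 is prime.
(30)! mod 31 = 30. Since this equals -1 mod 31, Wilson confirms 31 is prime.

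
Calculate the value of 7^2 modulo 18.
7^{2} = 49 ≡ 13 mod 18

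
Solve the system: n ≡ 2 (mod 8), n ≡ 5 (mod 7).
M = 8 × 7 = 56. M₁ = 7, y₁ ≡ 7 (mod 8). M₂ = 8, y₂ ≡ 1 (mod 7). n = 2×7×7 + 5×8×1 ≡ 26 (mod 56)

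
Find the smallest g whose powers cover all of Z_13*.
g = 2. Powers: [2, 4, 8, 3, 6, 12, 11, 9, ...] generates all 12 non-zero residues.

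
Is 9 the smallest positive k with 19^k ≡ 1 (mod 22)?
Powers of 19 mod 22: 19^1≡19, 19^2≡9, 19^3≡17, 19^4≡15, 19^5≡21, 19^6≡3, 19^7≡13, 19^8≡5, 19^9≡7, 19^10≡1. 19^9≡7≢1, so ord ≠ 9. No, the actual order is 10.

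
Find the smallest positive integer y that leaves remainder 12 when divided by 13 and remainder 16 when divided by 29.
M = 13 × 29 = 377. M₁ = 29, y₁ ≡ 9 mod 13. M₂ = 13, y₂ ≡ 9 mod 29. y = 12×29×9 + 16×13×9 ≡ 103 mod 377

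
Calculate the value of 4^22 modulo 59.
By repeated squaring mod 59: 4^{1}≡4, 4^{2}≡16, 4^{4}≡20, 4^{8}≡46, 4^{16}≡51. Then 4^{22} = 4^{16+4+2} ≡ 51 × 20 × 16 ≡ 36 mod 59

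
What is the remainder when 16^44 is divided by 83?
By repeated squaring mod 83: 16^{1}≡16, 16^{2}≡7, 16^{4}≡49, 16^{8}≡77, 16^{16}≡36, 16^{32}≡51. Then 16^{44} = 16^{32+8+4} ≡ 51 × 77 × 49 ≡ 29 mod 83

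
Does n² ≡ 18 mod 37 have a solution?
By Euler's criterion: 18^{18} ≡ 36 mod 37. Since this equals -1 (≡ 36), 18 is not a QR.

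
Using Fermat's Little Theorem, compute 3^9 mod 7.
By Fermat: 3^{6} ≡ 1 mod 7. So 3^{9} = 3^{6} · 3^{3} ≡ 3^{3} ≡ 6 mod 7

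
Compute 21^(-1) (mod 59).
Since 59 is prime, by Fermat 21^(-1) ≡ 21^{57} ≡ 45 (mod 59). Verify: 21 × 45 = 945 ≡ 1 (mod 59)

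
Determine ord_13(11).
Powers of 11 mod 13: 11^1≡11, 11^2≡4, 11^3≡5, 11^4≡3, 11^5≡7, 11^6≡12, 11^7≡2, 11^8≡9, 11^9≡8, 11^10≡10, 11^11≡6, 11^12≡1. Order = 12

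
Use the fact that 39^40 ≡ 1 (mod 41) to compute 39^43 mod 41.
By Fermat: 39^{40} ≡ 1 (mod 41). So 39^{43} = 39^{40} · 39^{3} ≡ 39^{3} ≡ 33 (mod 41)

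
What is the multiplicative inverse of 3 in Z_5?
Since 5 is prime, by Fermat 3^(-1) ≡ 3^{3} ≡ 2 mod 5. Verify: 3 × 2 = 6 ≡ 1 mod 5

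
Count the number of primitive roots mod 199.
There are φ(199-1) = φ(198) = 60 primitive roots modulo 199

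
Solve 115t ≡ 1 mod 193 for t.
Since 193 is prime, by Fermat 115^(-1) ≡ 115^{191} ≡ 47 mod 193. Verify: 115 × 47 = 5405 ≡ 1 mod 193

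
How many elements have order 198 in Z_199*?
A prime p has φ(p-1) primitive roots; here φ(198) = 60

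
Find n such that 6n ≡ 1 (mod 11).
Since 11 is prime, by Fermat 6^(-1) ≡ 6^{9} ≡ 2 (mod 11). Verify: 6 × 2 = 12 ≡ 1 (mod 11)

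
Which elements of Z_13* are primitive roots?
There are φ(12) = 4 primitive roots mod 13: {2, 6, 7, 11}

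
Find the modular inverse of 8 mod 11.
Since 11 is prime, by Fermat 8^(-1) ≡ 8^{9} ≡ 7 mod 11. Verify: 8 × 7 = 56 ≡ 1 mod 11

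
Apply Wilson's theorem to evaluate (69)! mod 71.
(70)! = (69)! × (70) ≡ -1 (mod 71). So (69)! ≡ -1 × (70)^(-1) ≡ (-1)×(-1) = 1 (mod 71)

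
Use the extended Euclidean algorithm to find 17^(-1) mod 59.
Extended GCD: 17(7) + 59(-2) = 1. So 17^(-1) ≡ 7 mod 59. Verify: 17 × 7 = 119 ≡ 1 mod 59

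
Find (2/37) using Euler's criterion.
(2/37) = 2^{18} mod 37 = -1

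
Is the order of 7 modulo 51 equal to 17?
Powers of 7 mod 51: 7^1≡7, 7^2≡49, 7^3≡37, 7^4≡4, 7^5≡28, 7^6≡43, 7^7≡46, 7^8≡16, 7^9≡10, 7^10≡19, 7^11≡31, 7^12≡13, 7^13≡40, 7^14≡25, 7^15≡22, 7^16≡1. Already 7^16≡1, so the order is 16 < 17. No, the actual order is 16.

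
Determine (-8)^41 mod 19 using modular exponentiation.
Using Fermat: (-8)^{18} ≡ 1 mod 19. 41 ≡ 5 mod 18. So (-8)^{41} ≡ (-8)^{5} ≡ 7 mod 19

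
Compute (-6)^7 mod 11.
By repeated squaring (mod 11): (-6)^{1}≡5, (-6)^{2}≡3, (-6)^{4}≡9. Then (-6)^{7} = (-6)^{4+2+1} ≡ 9 × 3 × 5 ≡ 3 (mod 11)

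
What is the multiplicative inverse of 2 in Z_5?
Since 5 is prime, by Fermat 2^(-1) ≡ 2^{3} ≡ 3 mod 5. Verify: 2 × 3 = 6 ≡ 1 mod 5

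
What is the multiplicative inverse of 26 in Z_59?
Since 59 is prime, by Fermat 26^(-1) ≡ 26^{57} ≡ 25 (mod 59). Verify: 26 × 25 = 650 ≡ 1 (mod 59)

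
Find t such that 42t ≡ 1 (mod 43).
Since 43 is prime, by Fermat 42^(-1) ≡ 42^{41} ≡ 42 (mod 43). Verify: 42 × 42 = 1764 ≡ 1 (mod 43)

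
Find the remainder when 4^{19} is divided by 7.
By Fermat: 4^{6} ≡ 1 mod 7. 19 = 3×6 + 1. So 4^{19} ≡ 4^{1} ≡ 4 mod 7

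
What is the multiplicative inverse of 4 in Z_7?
Since 7 is prime, by Fermat 4^(-1) ≡ 4^{5} ≡ 2 mod 7. Verify: 4 × 2 = 8 ≡ 1 mod 7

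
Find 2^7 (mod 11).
By repeated squaring (mod 11): 2^{1}≡2, 2^{2}≡4, 2^{4}≡5. Then 2^{7} = 2^{4+2+1} ≡ 5 × 4 × 2 ≡ 7 (mod 11)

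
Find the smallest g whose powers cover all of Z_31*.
g = 3. Powers: [3, 9, 27, 19, 26, 16, 17, 20, ...] generates all 30 non-zero residues.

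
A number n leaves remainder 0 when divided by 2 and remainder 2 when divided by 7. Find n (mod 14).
M = 2 × 7 = 14. M₁ = 7, y₁ ≡ 1 (mod 2). M₂ = 2, y₂ ≡ 4 (mod 7). n = 0×7×1 + 2×2×4 ≡ 2 (mod 14)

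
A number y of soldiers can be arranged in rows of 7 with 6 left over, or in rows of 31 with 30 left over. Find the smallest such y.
M = 7 × 31 = 217. M₁ = 31, y₁ ≡ 5 mod 7. M₂ = 7, y₂ ≡ 9 mod 31. y = 6×31×5 + 30×7×9 ≡ 216 mod 217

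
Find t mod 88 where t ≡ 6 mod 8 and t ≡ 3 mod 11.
M = 8 × 11 = 88. M₁ = 11, y₁ ≡ 3 mod 8. M₂ = 8, y₂ ≡ 7 mod 11. t = 6×11×3 + 3×8×7 ≡ 14 mod 88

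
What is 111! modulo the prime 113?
(112)! = (111)! × (112) ≡ -1 (mod 113). So (111)! ≡ -1 × (112)^(-1) ≡ (-1)×(-1) = 1 (mod 113)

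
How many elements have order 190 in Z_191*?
There are φ(191-1) = φ(190) = 72 primitive roots modulo 191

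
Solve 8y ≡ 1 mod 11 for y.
Since 11 is prime, by Fermat 8^(-1) ≡ 8^{9} ≡ 7 mod 11. Verify: 8 × 7 = 56 ≡ 1 mod 11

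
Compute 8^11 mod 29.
By repeated squaring (mod 29): 8^{1}≡8, 8^{2}≡6, 8^{4}≡7, 8^{8}≡20. Then 8^{11} = 8^{8+2+1} ≡ 20 × 6 × 8 ≡ 3 (mod 29)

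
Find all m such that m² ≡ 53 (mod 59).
The square roots of 53 mod 59 are 17 and 42. Verify: 17² = 289 ≡ 53 (mod 59)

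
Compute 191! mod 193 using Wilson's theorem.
(192)! = (191)! × (192) ≡ -1 mod 193. So (191)! ≡ -1 × (192)^(-1) ≡ (-1)×(-1) = 1 mod 193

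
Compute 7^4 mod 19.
7^{4} = 2401 ≡ 7 mod 19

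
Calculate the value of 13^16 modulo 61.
By repeated squaring (mod 61): 13^{1}≡13, 13^{2}≡47, 13^{4}≡13, 13^{8}≡47, 13^{16}≡13. So 13^{16} ≡ 13 (mod 61)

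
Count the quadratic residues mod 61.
The squaring map on Z_61* is 2-to-1, so there are (60)/2 = 30 QRs.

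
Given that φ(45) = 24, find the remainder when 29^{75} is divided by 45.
By Euler: 29^{24} ≡ 1 mod 45 since gcd(29, 45) = 1. 75 = 3×24 + 3. So 29^{75} ≡ 29^{3} ≡ 44 mod 45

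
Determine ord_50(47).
Powers of 47 mod 50: 47^1≡47, 47^2≡9, 47^3≡23, 47^4≡31, 47^5≡7, 47^6≡29, 47^7≡13, 47^8≡11, 47^9≡17, 47^10≡49, 47^11≡3, 47^12≡41, 47^13≡27, 47^14≡19, 47^15≡43, 47^16≡21, 47^17≡37, 47^18≡39, 47^19≡33, 47^20≡1. ord_50(47) = 20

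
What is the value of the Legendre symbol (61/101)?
(61/101) = 61^{50} mod 101 = -1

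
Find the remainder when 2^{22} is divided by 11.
By Fermat: 2^{10} ≡ 1 (mod 11). 22 = 2×10 + 2. So 2^{22} ≡ 2^{2} ≡ 4 (mod 11)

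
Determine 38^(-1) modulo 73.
Since 73 is prime, by Fermat 38^(-1) ≡ 38^{71} ≡ 25 mod 73. Verify: 38 × 25 = 950 ≡ 1 mod 73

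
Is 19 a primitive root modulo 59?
19^{29} ≡ 1 mod 59 and 29 < 58, so ord_59(19) = 29 ≠ 58 and 19 is not a primitive root.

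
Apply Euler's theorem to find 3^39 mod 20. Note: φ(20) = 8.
By Euler: 3^{8} ≡ 1 mod 20 since gcd(3, 20) = 1. 39 = 4×8 + 7. So 3^{39} ≡ 3^{7} ≡ 7 mod 20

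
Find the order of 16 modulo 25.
Powers of 16 mod 25: 16^1≡16, 16^2≡6, 16^3≡21, 16^4≡11, 16^5≡1. Order = 5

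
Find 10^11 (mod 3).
Using Fermat: 10^{2} ≡ 1 (mod 3). 11 ≡ 1 (mod 2). So 10^{11} ≡ 10^{1} ≡ 1 (mod 3)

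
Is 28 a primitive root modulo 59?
28^{29} ≡ 1 mod 59 and 29 < 58, so ord_59(28) = 29 ≠ 58 and 28 is not a primitive root.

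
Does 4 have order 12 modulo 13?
4^{6} ≡ 1 mod 13 and 6 < 12, so ord_13(4) = 6 ≠ 12 and 4 is not a primitive root.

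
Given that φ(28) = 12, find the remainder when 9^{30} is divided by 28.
By Euler: 9^{12} ≡ 1 (mod 28) since gcd(9, 28) = 1. 30 = 2×12 + 6. So 9^{30} ≡ 9^{6} ≡ 1 (mod 28)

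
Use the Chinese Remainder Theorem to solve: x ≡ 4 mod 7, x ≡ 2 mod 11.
M = 7 × 11 = 77. M₁ = 11, y₁ ≡ 2 mod 7. M₂ = 7, y₂ ≡ 8 mod 11. x = 4×11×2 + 2×7×8 ≡ 46 mod 77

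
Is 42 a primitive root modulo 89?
42^{44} ≡ 1 (mod 89) and 44 < 88, so ord_89(42) = 44 ≠ 88 and 42 is not a primitive root.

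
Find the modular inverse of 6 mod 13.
Since 13 is prime, by Fermat 6^(-1) ≡ 6^{11} ≡ 11 (mod 13). Verify: 6 × 11 = 66 ≡ 1 (mod 13)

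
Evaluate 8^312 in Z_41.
Using Fermat: 8^{40} ≡ 1 (mod 41). 312 ≡ 32 (mod 40). So 8^{312} ≡ 8^{32} ≡ 18 (mod 41)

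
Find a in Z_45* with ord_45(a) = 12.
2 has order 12 mod 45 since 2^{12} ≡ 1 (mod 45) and no smaller power works.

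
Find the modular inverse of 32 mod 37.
Since 37 is prime, by Fermat 32^(-1) ≡ 32^{35} ≡ 22 mod 37. Verify: 32 × 22 = 704 ≡ 1 mod 37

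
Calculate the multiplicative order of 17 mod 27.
Powers of 17 mod 27: 17^1≡17, 17^2≡19, 17^3≡26, 17^4≡10, 17^5≡8, 17^6≡1. Order = 6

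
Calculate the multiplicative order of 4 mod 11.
Powers of 4 mod 11: 4^1≡4, 4^2≡5, 4^3≡9, 4^4≡3, 4^5≡1. ord_11(4) = 5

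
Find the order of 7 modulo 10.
Powers of 7 mod 10: 7^1≡7, 7^2≡9, 7^3≡3, 7^4≡1. So the order of 7 is 4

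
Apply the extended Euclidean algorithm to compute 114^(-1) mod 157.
Extended GCD: 114(73) + 157(-53) = 1. So 114^(-1) ≡ 73 (mod 157). Verify: 114 × 73 = 8322 ≡ 1 (mod 157)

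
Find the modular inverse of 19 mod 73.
Since 73 is prime, by Fermat 19^(-1) ≡ 19^{71} ≡ 50 (mod 73). Verify: 19 × 50 = 950 ≡ 1 (mod 73)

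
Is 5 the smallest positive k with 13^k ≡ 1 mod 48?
Powers of 13 mod 48: 13^1≡13, 13^2≡25, 13^3≡37, 13^4≡1. Already 13^4≡1, so the order is 4 < 5. No, the actual order is 4.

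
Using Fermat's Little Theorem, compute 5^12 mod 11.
By Fermat: 5^{10} ≡ 1 (mod 11). So 5^{12} = 5^{10} · 5^{2} ≡ 5^{2} ≡ 3 (mod 11)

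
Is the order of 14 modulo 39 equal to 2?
Powers of 14 mod 39: 14^1≡14, 14^2≡1. First k with 14^k≡1 is k=2. Yes, ord_39(14) = 2.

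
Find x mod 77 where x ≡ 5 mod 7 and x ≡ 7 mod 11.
M = 7 × 11 = 77. M₁ = 11, y₁ ≡ 2 mod 7. M₂ = 7, y₂ ≡ 8 mod 11. x = 5×11×2 + 7×7×8 ≡ 40 mod 77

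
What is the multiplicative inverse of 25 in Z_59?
Since 59 is prime, by Fermat 25^(-1) ≡ 25^{57} ≡ 26 mod 59. Verify: 25 × 26 = 650 ≡ 1 mod 59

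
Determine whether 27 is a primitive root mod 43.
27^{14} ≡ 1 (mod 43) and 14 < 42, so ord_43(27) = 14 ≠ 42 and 27 is not a primitive root.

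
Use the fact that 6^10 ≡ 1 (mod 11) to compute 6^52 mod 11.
By Fermat: 6^{10} ≡ 1 (mod 11). 52 = 5×10 + 2. So 6^{52} ≡ 6^{2} ≡ 3 (mod 11)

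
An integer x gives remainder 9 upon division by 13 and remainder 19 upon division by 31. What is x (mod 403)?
M = 13 × 31 = 403. M₁ = 31, y₁ ≡ 8 (mod 13). M₂ = 13, y₂ ≡ 12 (mod 31). x = 9×31×8 + 19×13×12 ≡ 360 (mod 403)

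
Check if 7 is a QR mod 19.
By Euler's criterion: 7^{9} ≡ 1 mod 19. Since this equals 1, 7 is a QR.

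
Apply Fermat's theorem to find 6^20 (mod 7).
By Fermat: 6^{6} ≡ 1 (mod 7). 20 = 3×6 + 2. So 6^{20} ≡ 6^{2} ≡ 1 (mod 7)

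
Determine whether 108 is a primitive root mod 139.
ord_139(108) divides 138. For each prime q|138: 108^{69}≡138, 108^{46}≡42, 108^{6}≡79, none ≡ 1. So 108 has order 138 and is a primitive root mod 139.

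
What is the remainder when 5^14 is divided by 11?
Using Fermat: 5^{10} ≡ 1 mod 11. 14 ≡ 4 mod 10. So 5^{14} ≡ 5^{4} ≡ 9 mod 11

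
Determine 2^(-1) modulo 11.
Since 11 is prime, by Fermat 2^(-1) ≡ 2^{9} ≡ 6 (mod 11). Verify: 2 × 6 = 12 ≡ 1 (mod 11)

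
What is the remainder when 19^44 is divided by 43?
Using Fermat: 19^{42} ≡ 1 mod 43. 44 ≡ 2 mod 42. So 19^{44} ≡ 19^{2} ≡ 17 mod 43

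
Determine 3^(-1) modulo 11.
Since 11 is prime, by Fermat 3^(-1) ≡ 3^{9} ≡ 4 (mod 11). Verify: 3 × 4 = 12 ≡ 1 (mod 11)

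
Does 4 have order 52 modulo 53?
4^{26} ≡ 1 mod 53 and 26 < 52, so ord_53(4) = 26 ≠ 52 and 4 is not a primitive root.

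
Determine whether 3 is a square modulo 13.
By Euler's criterion: 3^{6} ≡ 1 (mod 13). Since this equals 1, 3 is a QR.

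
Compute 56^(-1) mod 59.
Since 59 is prime, by Fermat 56^(-1) ≡ 56^{57} ≡ 39 mod 59. Verify: 56 × 39 = 2184 ≡ 1 mod 59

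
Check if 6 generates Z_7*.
6^{2} ≡ 1 (mod 7) and 2 < 6, so ord_7(6) = 2 ≠ 6 and 6 is not a primitive root.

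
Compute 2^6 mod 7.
Using Fermat: 2^{6} ≡ 1 mod 7. 6 ≡ 0 mod 6. So 2^{6} ≡ 2^{0} ≡ 1 mod 7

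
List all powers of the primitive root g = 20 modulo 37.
20^1, 20^2, ..., 20^{36} mod 37: [20, 30, 8, 12, 18, 27, 22, 33, 31, 28, 5, 26, 2, 3, 23, 16, 24, 36, 17, 7, 29, 25, 19, 10, 15, 4, 6, 9, 32, 11, 35, 34, 14, 21, 13, 1]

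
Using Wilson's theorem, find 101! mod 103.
(102)! = (101)! × (102) ≡ -1 (mod 103). So (101)! ≡ -1 × (102)^(-1) ≡ (-1)×(-1) = 1 (mod 103)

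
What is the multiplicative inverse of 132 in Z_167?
Since 167 is prime, by Fermat 132^(-1) ≡ 132^{165} ≡ 62 mod 167. Verify: 132 × 62 = 8184 ≡ 1 mod 167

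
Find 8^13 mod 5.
Using Fermat: 8^{4} ≡ 1 mod 5. 13 ≡ 1 mod 4. So 8^{13} ≡ 8^{1} ≡ 3 mod 5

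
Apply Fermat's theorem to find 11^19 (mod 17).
By Fermat: 11^{16} ≡ 1 (mod 17). So 11^{19} = 11^{16} · 11^{3} ≡ 11^{3} ≡ 5 (mod 17)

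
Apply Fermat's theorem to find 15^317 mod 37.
By Fermat: 15^{36} ≡ 1 mod 37. 317 ≡ 29 mod 36. So 15^{317} ≡ 15^{29} ≡ 18 mod 37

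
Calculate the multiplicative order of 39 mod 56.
Powers of 39 mod 56: 39^1≡39, 39^2≡9, 39^3≡15, 39^4≡25, 39^5≡23, 39^6≡1. So the order of 39 is 6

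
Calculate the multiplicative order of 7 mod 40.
Powers of 7 mod 40: 7^1≡7, 7^2≡9, 7^3≡23, 7^4≡1. ord_40(7) = 4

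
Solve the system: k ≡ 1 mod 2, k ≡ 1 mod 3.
M = 2 × 3 = 6. M₁ = 3, y₁ ≡ 1 mod 2. M₂ = 2, y₂ ≡ 2 mod 3. k = 1×3×1 + 1×2×2 ≡ 1 mod 6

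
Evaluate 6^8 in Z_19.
By repeated squaring mod 19: 6^{1}≡6, 6^{2}≡17, 6^{4}≡4, 6^{8}≡16. So 6^{8} ≡ 16 mod 19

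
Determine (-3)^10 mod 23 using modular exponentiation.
By repeated squaring mod 23: (-3)^{1}≡20, (-3)^{2}≡9, (-3)^{4}≡12, (-3)^{8}≡6. Then (-3)^{10} = (-3)^{8+2} ≡ 6 × 9 ≡ 8 mod 23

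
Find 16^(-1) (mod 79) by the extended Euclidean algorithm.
Extended GCD: 16(5) + 79(-1) = 1. So 16^(-1) ≡ 5 (mod 79). Verify: 16 × 5 = 80 ≡ 1 (mod 79)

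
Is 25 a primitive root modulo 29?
25^{7} ≡ 1 (mod 29) and 7 < 28, so ord_29(25) = 7 ≠ 28 and 25 is not a primitive root.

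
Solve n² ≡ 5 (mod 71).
The square roots of 5 mod 71 are 54 and 17. Verify: 54² = 2916 ≡ 5 (mod 71)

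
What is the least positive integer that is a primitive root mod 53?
g = 2. Powers: [2, 4, 8, 16, 32, 11, 22, 44, 35, ...] generates all 52 non-zero residues.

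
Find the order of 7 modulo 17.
Powers of 7 mod 17: 7^1≡7, 7^2≡15, 7^3≡3, 7^4≡4, 7^5≡11, 7^6≡9, 7^7≡12, 7^8≡16, 7^9≡10, 7^10≡2, 7^11≡14, 7^12≡13, 7^13≡6, 7^14≡8, 7^15≡5, 7^16≡1. Order = 16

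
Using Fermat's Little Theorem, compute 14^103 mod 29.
By Fermat: 14^{28} ≡ 1 (mod 29). 103 = 3×28 + 19. So 14^{103} ≡ 14^{19} ≡ 10 (mod 29)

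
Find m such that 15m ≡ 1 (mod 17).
Since 17 is prime, by Fermat 15^(-1) ≡ 15^{15} ≡ 8 (mod 17). Verify: 15 × 8 = 120 ≡ 1 (mod 17)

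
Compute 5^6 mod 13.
By repeated squaring mod 13: 5^{1}≡5, 5^{2}≡12, 5^{4}≡1. Then 5^{6} = 5^{4+2} ≡ 1 × 12 ≡ 12 mod 13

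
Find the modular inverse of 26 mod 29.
Since 29 is prime, by Fermat 26^(-1) ≡ 26^{27} ≡ 19 mod 29. Verify: 26 × 19 = 494 ≡ 1 mod 29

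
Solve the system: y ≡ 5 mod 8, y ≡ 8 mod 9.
M = 8 × 9 = 72. M₁ = 9, y₁ ≡ 1 mod 8. M₂ = 8, y₂ ≡ 8 mod 9. y = 5×9×1 + 8×8×8 ≡ 53 mod 72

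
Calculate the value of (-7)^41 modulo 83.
By repeated squaring (mod 83): (-7)^{1}≡76, (-7)^{2}≡49, (-7)^{4}≡77, (-7)^{8}≡36, (-7)^{16}≡51, (-7)^{32}≡28. Then (-7)^{41} = (-7)^{32+8+1} ≡ 28 × 36 × 76 ≡ 82 (mod 83)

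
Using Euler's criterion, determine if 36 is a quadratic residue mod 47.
By Euler's criterion: 36^{23} ≡ 1 (mod 47). Since this equals 1, 36 is a QR.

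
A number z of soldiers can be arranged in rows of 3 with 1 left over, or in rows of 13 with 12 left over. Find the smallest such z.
M = 3 × 13 = 39. M₁ = 13, y₁ ≡ 1 mod 3. M₂ = 3, y₂ ≡ 9 mod 13. z = 1×13×1 + 12×3×9 ≡ 25 mod 39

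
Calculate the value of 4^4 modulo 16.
4^{4} = 256 ≡ 0 (mod 16)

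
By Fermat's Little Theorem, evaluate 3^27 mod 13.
By Fermat: 3^{12} ≡ 1 (mod 13). 27 = 2×12 + 3. So 3^{27} ≡ 3^{3} ≡ 1 (mod 13)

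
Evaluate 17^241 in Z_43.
Using Fermat: 17^{42} ≡ 1 mod 43. 241 ≡ 31 mod 42. So 17^{241} ≡ 17^{31} ≡ 9 mod 43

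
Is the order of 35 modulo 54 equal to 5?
Powers of 35 mod 54: 35^1≡35, 35^2≡37, 35^3≡53, 35^4≡19, 35^5≡17, 35^6≡1. 35^5≡17≢1, so ord ≠ 5. No, the actual order is 6.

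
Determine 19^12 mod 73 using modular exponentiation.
By repeated squaring mod 73: 19^{1}≡19, 19^{2}≡69, 19^{4}≡16, 19^{8}≡37. Then 19^{12} = 19^{8+4} ≡ 37 × 16 ≡ 8 mod 73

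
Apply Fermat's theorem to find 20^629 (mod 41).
By Fermat: 20^{40} ≡ 1 (mod 41). 629 ≡ 29 (mod 40). So 20^{629} ≡ 20^{29} ≡ 2 (mod 41)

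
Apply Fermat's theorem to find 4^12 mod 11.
By Fermat: 4^{10} ≡ 1 mod 11. So 4^{12} = 4^{10} · 4^{2} ≡ 4^{2} ≡ 5 mod 11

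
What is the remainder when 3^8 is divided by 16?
By repeated squaring mod 16: 3^{1}≡3, 3^{2}≡9, 3^{4}≡1, 3^{8}≡1. So 3^{8} ≡ 1 mod 16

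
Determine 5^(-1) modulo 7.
Since 7 is prime, by Fermat 5^(-1) ≡ 5^{5} ≡ 3 (mod 7). Verify: 5 × 3 = 15 ≡ 1 (mod 7)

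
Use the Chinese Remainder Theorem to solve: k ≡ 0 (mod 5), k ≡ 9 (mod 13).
M = 5 × 13 = 65. M₁ = 13, y₁ ≡ 2 (mod 5). M₂ = 5, y₂ ≡ 8 (mod 13). k = 0×13×2 + 9×5×8 ≡ 35 (mod 65)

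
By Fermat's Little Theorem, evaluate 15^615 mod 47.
By Fermat: 15^{46} ≡ 1 mod 47. 615 ≡ 17 mod 46. So 15^{615} ≡ 15^{17} ≡ 29 mod 47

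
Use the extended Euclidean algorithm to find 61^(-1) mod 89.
Extended GCD: 61(-35) + 89(24) = 1. So 61^(-1) ≡ -35 ≡ 54 mod 89. Verify: 61 × 54 = 3294 ≡ 1 mod 89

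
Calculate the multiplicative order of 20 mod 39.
Powers of 20 mod 39: 20^1≡20, 20^2≡10, 20^3≡5, 20^4≡22, 20^5≡11, 20^6≡25, 20^7≡32, 20^8≡16, 20^9≡8, 20^10≡4, 20^11≡2, 20^12≡1. ord_39(20) = 12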